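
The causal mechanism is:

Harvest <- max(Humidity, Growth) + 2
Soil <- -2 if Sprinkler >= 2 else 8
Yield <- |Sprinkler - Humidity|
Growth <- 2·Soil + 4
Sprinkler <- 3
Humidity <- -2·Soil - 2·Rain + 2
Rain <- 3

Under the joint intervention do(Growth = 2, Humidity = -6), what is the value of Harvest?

4

Under do(Growth = 2, Humidity = -6), each intervened variable's structural equation is replaced by its fixed value.
Harvest = max(Humidity, Growth) + 2  [with Humidity=-6, Growth=2]  = 4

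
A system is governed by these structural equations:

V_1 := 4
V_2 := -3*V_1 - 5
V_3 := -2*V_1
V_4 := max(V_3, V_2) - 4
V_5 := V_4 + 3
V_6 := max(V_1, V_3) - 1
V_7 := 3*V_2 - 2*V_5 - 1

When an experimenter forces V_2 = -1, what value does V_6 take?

Under do(V_2=-1), the mechanism V_2 := -3*V_1 - 5 is discarded; V_2 is fixed at -1.
No directed path runs from V_2 to V_6, so V_6 keeps its natural value.
V_3 = -2*V_1  [with V_1=4]  = -8
V_6 = max(V_1, V_3) - 1  [with V_1=4, V_3=-8]  = 3

3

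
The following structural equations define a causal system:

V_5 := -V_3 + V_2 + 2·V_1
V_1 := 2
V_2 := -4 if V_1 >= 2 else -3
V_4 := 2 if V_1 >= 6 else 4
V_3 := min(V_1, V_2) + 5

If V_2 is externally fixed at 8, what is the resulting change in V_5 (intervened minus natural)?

do(V_2=8) replaces the equation V_2 := -4 if V_1 >= 2 else -3 with the constant V_2 = 8.
V_3 = min(V_1, V_2) + 5  [with V_1=2, V_2=8]  = 7
V_5 = -V_3 + V_2 + 2·V_1  [with V_3=7, V_2=8, V_1=2]  = 5
Without intervention: V_2 = -4 if V_1 >= 2 else -3  [with V_1=2]  = -4; V_3 = min(V_1, V_2) + 5  [with V_1=2, V_2=-4]  = 1; V_5 = -V_3 + V_2 + 2·V_1  [with V_3=1, V_2=-4, V_1=2]  = -1.
Change = 5 − (-1) = 6.

6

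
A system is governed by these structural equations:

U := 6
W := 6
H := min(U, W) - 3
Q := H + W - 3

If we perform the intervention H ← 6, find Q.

The intervention breaks the incoming arrows to H: H := min(U, W) - 3 no longer applies, and H = 6.
Q = H + W - 3  [with H=6, W=6]  = 9

9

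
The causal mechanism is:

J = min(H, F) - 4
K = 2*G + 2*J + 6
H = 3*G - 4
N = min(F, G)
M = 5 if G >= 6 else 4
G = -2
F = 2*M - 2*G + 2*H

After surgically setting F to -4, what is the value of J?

-14

Under do(F=-4), the mechanism F = 2*M - 2*G + 2*H is discarded; F is fixed at -4.
H = 3*G - 4  [with G=-2]  = -10
J = min(H, F) - 4  [with H=-10, F=-4]  = -14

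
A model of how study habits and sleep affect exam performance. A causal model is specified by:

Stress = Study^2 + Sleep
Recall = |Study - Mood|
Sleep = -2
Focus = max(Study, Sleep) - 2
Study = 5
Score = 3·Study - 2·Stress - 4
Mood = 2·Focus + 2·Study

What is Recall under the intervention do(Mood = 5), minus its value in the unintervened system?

-11

Intervening sets Mood = 5 and removes its equation (Mood = 2·Focus + 2·Study).
Recall = |Study - Mood|  [with Study=5, Mood=5]  = 0
Without intervention: Focus = max(Study, Sleep) - 2  [with Study=5, Sleep=-2]  = 3; Mood = 2·Focus + 2·Study  [with Focus=3, Study=5]  = 16; Recall = |Study - Mood|  [with Study=5, Mood=16]  = 11.
Change = 0 − 11 = -11.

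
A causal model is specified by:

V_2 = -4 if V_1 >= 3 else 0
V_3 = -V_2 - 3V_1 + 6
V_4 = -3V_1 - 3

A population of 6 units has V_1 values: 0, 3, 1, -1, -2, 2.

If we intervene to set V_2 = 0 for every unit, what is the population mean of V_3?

4.5

The intervention sets V_2=0 in all 6 units regardless of V_1. Recomputing V_3 per unit gives 6, -3, 3, 9, 12, 0; average 4.5.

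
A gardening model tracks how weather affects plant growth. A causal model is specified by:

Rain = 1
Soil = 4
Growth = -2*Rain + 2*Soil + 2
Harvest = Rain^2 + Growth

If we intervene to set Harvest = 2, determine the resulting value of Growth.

8

Under do(Harvest=2), the mechanism Harvest = Rain^2 + Growth is discarded; Harvest is fixed at 2.
Since Growth is not a descendant of the intervened variable, it is unaffected.
Growth = -2*Rain + 2*Soil + 2  [with Rain=1, Soil=4]  = 8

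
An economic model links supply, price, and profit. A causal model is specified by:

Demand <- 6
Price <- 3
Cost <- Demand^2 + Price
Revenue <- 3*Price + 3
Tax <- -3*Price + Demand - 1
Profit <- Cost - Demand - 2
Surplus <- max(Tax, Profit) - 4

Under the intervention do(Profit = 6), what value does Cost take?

39

do(Profit=6) replaces the equation Profit <- Cost - Demand - 2 with the constant Profit = 6.
Cost is not downstream of the intervention, so its value is determined by the original equations.
Cost = Demand^2 + Price  [with Demand=6, Price=3]  = 39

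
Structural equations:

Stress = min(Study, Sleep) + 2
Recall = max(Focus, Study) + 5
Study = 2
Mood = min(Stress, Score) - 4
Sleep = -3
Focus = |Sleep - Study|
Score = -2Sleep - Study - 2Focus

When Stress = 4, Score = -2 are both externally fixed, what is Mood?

-6

Setting Stress = 4, Score = -2 by intervention discards those variables' equations.
Mood = min(Stress, Score) - 4  [with Stress=4, Score=-2]  = -6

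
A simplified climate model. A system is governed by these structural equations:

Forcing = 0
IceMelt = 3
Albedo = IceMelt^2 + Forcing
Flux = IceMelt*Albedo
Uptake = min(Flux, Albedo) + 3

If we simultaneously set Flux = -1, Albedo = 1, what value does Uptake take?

2

The joint intervention fixes Flux = -1, Albedo = 1, removing each variable's own equation.
Uptake = min(Flux, Albedo) + 3  [with Flux=-1, Albedo=1]  = 2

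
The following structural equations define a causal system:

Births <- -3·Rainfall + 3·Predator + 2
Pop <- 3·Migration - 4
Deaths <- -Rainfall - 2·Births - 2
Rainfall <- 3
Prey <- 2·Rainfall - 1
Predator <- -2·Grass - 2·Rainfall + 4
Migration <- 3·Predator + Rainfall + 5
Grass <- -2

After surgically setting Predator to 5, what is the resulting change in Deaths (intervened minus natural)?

Under do(Predator=5), the mechanism Predator <- -2·Grass - 2·Rainfall + 4 is discarded; Predator is fixed at 5.
Births = -3·Rainfall + 3·Predator + 2  [with Rainfall=3, Predator=5]  = 8
Deaths = -Rainfall - 2·Births - 2  [with Rainfall=3, Births=8]  = -21
Without intervention: Predator = -2·Grass - 2·Rainfall + 4  [with Grass=-2, Rainfall=3]  = 2; Births = -3·Rainfall + 3·Predator + 2  [with Rainfall=3, Predator=2]  = -1; Deaths = -Rainfall - 2·Births - 2  [with Rainfall=3, Births=-1]  = -3.
Change = -21 − (-3) = -18.

-18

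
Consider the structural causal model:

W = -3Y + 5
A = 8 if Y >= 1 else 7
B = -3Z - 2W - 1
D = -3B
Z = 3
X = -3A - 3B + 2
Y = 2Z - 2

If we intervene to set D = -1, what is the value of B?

The intervention breaks the incoming arrows to D: D = -3B no longer applies, and D = -1.
B is not downstream of the intervention, so its value is determined by the original equations.
Y = 2Z - 2  [with Z=3]  = 4
W = -3Y + 5  [with Y=4]  = -7
B = -3Z - 2W - 1  [with Z=3, W=-7]  = 4

4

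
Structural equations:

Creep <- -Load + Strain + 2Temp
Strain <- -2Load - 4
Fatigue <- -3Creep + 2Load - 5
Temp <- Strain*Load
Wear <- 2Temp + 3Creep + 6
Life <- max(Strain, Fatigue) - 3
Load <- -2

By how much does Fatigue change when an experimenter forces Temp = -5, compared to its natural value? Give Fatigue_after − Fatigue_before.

30

The intervention breaks the incoming arrows to Temp: Temp <- Strain*Load no longer applies, and Temp = -5.
Strain = -2Load - 4  [with Load=-2]  = 0
Creep = -Load + Strain + 2Temp  [with Load=-2, Strain=0, Temp=-5]  = -8
Fatigue = -3Creep + 2Load - 5  [with Creep=-8, Load=-2]  = 15
Without intervention: Strain = -2Load - 4  [with Load=-2]  = 0; Temp = Strain*Load  [with Strain=0, Load=-2]  = 0; Creep = -Load + Strain + 2Temp  [with Load=-2, Strain=0, Temp=0]  = 2; Fatigue = -3Creep + 2Load - 5  [with Creep=2, Load=-2]  = -15.
Change = 15 − (-15) = 30.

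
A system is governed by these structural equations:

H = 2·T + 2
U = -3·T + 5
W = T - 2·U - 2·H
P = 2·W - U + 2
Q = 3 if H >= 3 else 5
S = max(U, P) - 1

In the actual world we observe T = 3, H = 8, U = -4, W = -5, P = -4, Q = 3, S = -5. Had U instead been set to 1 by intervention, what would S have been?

The intervention breaks the incoming arrows to U: U = -3·T + 5 no longer applies, and U = 1.
H = 2·T + 2  [with T=3]  = 8
W = T - 2·U - 2·H  [with T=3, U=1, H=8]  = -15
P = 2·W - U + 2  [with W=-15, U=1]  = -29
S = max(U, P) - 1  [with U=1, P=-29]  = 0

0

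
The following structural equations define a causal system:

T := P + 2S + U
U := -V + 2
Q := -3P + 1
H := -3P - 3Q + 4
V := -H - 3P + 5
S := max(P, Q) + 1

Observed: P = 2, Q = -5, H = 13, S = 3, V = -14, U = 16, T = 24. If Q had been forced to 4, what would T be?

Under do(Q=4), the mechanism Q := -3P + 1 is discarded; Q is fixed at 4.
H = -3P - 3Q + 4  [with P=2, Q=4]  = -14
S = max(P, Q) + 1  [with P=2, Q=4]  = 5
V = -H - 3P + 5  [with H=-14, P=2]  = 13
U = -V + 2  [with V=13]  = -11
T = P + 2S + U  [with P=2, S=5, U=-11]  = 1

1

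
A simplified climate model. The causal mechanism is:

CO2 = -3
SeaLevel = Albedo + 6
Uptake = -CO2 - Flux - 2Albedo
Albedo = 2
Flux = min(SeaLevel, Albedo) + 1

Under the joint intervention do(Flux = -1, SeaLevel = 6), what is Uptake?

0

The joint intervention fixes Flux = -1, SeaLevel = 6, removing each variable's own equation.
Uptake = -CO2 - Flux - 2Albedo  [with CO2=-3, Flux=-1, Albedo=2]  = 0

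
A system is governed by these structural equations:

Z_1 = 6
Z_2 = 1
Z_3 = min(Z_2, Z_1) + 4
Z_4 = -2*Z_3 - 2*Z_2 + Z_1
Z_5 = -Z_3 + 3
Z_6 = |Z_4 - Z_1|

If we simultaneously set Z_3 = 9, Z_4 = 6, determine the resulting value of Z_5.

Setting Z_3 = 9, Z_4 = 6 by intervention discards those variables' equations.
Z_5 = -Z_3 + 3  [with Z_3=9]  = -6

-6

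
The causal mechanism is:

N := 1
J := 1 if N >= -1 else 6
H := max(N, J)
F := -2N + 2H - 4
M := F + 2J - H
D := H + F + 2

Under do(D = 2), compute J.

do(D=2) replaces the equation D := H + F + 2 with the constant D = 2.
J is not downstream of the intervention, so its value is determined by the original equations.
J = 1 if N >= -1 else 6  [with N=1]  = 1

1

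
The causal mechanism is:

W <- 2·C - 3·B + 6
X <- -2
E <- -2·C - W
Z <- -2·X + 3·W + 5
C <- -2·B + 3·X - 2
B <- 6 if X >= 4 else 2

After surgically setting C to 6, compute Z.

The intervention breaks the incoming arrows to C: C <- -2·B + 3·X - 2 no longer applies, and C = 6.
B = 6 if X >= 4 else 2  [with X=-2]  = 2
W = 2·C - 3·B + 6  [with C=6, B=2]  = 12
Z = -2·X + 3·W + 5  [with X=-2, W=12]  = 45

45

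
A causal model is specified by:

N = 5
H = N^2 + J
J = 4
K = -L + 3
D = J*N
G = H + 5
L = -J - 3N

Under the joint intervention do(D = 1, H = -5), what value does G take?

0

The joint intervention fixes D = 1, H = -5, removing each variable's own equation.
G = H + 5  [with H=-5]  = 0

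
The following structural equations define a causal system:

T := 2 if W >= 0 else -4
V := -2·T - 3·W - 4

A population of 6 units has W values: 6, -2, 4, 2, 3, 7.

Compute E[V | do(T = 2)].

-18

Every unit gets T=2 under the intervention. V values become -26, -2, -20, -14, -17, -29; E[V|do(T=2)] = -18.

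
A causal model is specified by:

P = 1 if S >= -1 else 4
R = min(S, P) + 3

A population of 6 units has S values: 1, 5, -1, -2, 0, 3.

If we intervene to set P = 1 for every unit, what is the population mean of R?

Every unit gets P=1 under the intervention. R values become 4, 4, 2, 1, 3, 4; E[R|do(P=1)] = 3.

3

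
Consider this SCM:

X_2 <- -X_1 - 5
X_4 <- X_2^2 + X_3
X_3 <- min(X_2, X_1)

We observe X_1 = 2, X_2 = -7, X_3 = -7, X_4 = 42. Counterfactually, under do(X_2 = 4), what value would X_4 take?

18

Under do(X_2=4), the mechanism X_2 <- -X_1 - 5 is discarded; X_2 is fixed at 4.
X_3 = min(X_2, X_1)  [with X_2=4, X_1=2]  = 2
X_4 = X_2^2 + X_3  [with X_2=4, X_3=2]  = 18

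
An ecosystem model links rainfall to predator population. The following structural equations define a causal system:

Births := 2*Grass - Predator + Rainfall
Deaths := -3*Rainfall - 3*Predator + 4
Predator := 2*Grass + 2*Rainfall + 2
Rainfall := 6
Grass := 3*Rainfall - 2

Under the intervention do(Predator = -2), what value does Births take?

The intervention breaks the incoming arrows to Predator: Predator := 2*Grass + 2*Rainfall + 2 no longer applies, and Predator = -2.
Grass = 3*Rainfall - 2  [with Rainfall=6]  = 16
Births = 2*Grass - Predator + Rainfall  [with Grass=16, Predator=-2, Rainfall=6]  = 40

40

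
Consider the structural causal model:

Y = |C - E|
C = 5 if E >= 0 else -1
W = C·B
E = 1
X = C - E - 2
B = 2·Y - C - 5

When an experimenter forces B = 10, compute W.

Under do(B=10), the mechanism B = 2·Y - C - 5 is discarded; B is fixed at 10.
C = 5 if E >= 0 else -1  [with E=1]  = 5
W = C·B  [with C=5, B=10]  = 50

50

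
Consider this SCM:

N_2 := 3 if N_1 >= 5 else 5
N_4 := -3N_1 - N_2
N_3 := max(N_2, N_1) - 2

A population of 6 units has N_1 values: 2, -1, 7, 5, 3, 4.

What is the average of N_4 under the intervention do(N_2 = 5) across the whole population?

Under do(N_2=5), N_2's equation is replaced by N_2=5 for every unit. Per-unit N_4: -11, -2, -26, -20, -14, -17. Mean = -15.

-15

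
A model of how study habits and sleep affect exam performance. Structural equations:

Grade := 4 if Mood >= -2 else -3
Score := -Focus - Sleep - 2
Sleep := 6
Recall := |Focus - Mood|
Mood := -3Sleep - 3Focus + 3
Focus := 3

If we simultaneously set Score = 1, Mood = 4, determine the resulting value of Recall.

Setting Score = 1, Mood = 4 by intervention discards those variables' equations.
Recall = |Focus - Mood|  [with Focus=3, Mood=4]  = 1

1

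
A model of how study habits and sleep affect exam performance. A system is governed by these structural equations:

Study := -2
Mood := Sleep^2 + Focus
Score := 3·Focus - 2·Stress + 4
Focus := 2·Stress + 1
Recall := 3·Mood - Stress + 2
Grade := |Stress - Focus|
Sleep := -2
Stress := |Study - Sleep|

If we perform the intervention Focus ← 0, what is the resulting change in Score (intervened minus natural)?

-3

Intervening sets Focus = 0 and removes its equation (Focus := 2·Stress + 1).
Stress = |Study - Sleep|  [with Study=-2, Sleep=-2]  = 0
Score = 3·Focus - 2·Stress + 4  [with Focus=0, Stress=0]  = 4
Without intervention: Stress = |Study - Sleep|  [with Study=-2, Sleep=-2]  = 0; Focus = 2·Stress + 1  [with Stress=0]  = 1; Score = 3·Focus - 2·Stress + 4  [with Focus=1, Stress=0]  = 7.
Change = 4 − 7 = -3.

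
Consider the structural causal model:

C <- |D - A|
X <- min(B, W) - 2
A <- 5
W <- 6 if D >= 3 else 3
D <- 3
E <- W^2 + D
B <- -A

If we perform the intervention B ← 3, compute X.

Under do(B=3), the mechanism B <- -A is discarded; B is fixed at 3.
W = 6 if D >= 3 else 3  [with D=3]  = 6
X = min(B, W) - 2  [with B=3, W=6]  = 1

1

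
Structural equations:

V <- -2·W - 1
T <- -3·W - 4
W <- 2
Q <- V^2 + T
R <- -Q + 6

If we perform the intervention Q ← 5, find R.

1

Intervening sets Q = 5 and removes its equation (Q <- V^2 + T).
R = -Q + 6  [with Q=5]  = 1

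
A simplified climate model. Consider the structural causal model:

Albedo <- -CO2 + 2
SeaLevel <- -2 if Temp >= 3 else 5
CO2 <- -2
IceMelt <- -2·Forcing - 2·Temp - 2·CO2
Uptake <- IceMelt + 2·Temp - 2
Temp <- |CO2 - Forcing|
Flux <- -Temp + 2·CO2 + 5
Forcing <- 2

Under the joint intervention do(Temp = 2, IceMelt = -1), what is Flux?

-1

Under do(Temp = 2, IceMelt = -1), each intervened variable's structural equation is replaced by its fixed value.
Flux = -Temp + 2·CO2 + 5  [with Temp=2, CO2=-2]  = -1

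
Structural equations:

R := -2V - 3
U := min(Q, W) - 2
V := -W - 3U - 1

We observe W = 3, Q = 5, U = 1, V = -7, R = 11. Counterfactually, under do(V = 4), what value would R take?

Intervening sets V = 4 and removes its equation (V := -W - 3U - 1).
R = -2V - 3  [with V=4]  = -11

-11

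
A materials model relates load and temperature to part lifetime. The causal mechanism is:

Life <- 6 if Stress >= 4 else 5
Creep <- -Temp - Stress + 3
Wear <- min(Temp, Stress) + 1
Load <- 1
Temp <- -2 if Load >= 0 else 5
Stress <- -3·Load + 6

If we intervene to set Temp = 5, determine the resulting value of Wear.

do(Temp=5) replaces the equation Temp <- -2 if Load >= 0 else 5 with the constant Temp = 5.
Stress = -3·Load + 6  [with Load=1]  = 3
Wear = min(Temp, Stress) + 1  [with Temp=5, Stress=3]  = 4

4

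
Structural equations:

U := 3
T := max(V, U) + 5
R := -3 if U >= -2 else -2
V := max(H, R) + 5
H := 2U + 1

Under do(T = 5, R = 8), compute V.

Setting T = 5, R = 8 by intervention discards those variables' equations.
H = 2U + 1  [with U=3]  = 7
V = max(H, R) + 5  [with H=7, R=8]  = 13

13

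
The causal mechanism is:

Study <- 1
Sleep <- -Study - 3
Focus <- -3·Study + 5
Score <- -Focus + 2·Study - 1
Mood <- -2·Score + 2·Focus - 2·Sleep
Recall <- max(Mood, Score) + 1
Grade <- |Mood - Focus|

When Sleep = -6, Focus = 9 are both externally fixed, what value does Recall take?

Under do(Sleep = -6, Focus = 9), each intervened variable's structural equation is replaced by its fixed value.
Score = -Focus + 2·Study - 1  [with Focus=9, Study=1]  = -8
Mood = -2·Score + 2·Focus - 2·Sleep  [with Score=-8, Focus=9, Sleep=-6]  = 46
Recall = max(Mood, Score) + 1  [with Mood=46, Score=-8]  = 47

47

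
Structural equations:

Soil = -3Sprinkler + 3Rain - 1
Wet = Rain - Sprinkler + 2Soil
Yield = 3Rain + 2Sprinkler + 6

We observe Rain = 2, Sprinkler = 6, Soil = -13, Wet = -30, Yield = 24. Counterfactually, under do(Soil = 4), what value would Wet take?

The intervention breaks the incoming arrows to Soil: Soil = -3Sprinkler + 3Rain - 1 no longer applies, and Soil = 4.
Wet = Rain - Sprinkler + 2Soil  [with Rain=2, Sprinkler=6, Soil=4]  = 4

4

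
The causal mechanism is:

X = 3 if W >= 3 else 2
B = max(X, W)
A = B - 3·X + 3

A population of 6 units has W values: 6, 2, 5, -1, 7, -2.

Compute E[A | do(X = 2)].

1

Every unit gets X=2 under the intervention. A values become 3, -1, 2, -1, 4, -1; E[A|do(X=2)] = 1.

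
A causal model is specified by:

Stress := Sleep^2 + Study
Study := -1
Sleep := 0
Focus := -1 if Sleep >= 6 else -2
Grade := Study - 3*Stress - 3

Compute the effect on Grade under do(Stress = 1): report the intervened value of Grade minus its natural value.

-6

do(Stress=1) replaces the equation Stress := Sleep^2 + Study with the constant Stress = 1.
Grade = Study - 3*Stress - 3  [with Study=-1, Stress=1]  = -7
Without intervention: Stress = Sleep^2 + Study  [with Sleep=0, Study=-1]  = -1; Grade = Study - 3*Stress - 3  [with Study=-1, Stress=-1]  = -1.
Change = -7 − (-1) = -6.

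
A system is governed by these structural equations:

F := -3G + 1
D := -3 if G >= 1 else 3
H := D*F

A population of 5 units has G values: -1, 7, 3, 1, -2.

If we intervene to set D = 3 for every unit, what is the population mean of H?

-11.4

do(D=3) breaks D's dependence on G. With D=3 fixed, H across the units is 12, -60, -24, -6, 21, mean -11.4.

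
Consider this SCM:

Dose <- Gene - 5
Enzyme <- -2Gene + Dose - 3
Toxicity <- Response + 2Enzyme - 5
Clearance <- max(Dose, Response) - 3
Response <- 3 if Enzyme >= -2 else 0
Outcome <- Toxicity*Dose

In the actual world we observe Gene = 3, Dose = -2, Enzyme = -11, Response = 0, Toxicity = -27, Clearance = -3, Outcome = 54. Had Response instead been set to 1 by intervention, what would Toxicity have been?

Intervening sets Response = 1 and removes its equation (Response <- 3 if Enzyme >= -2 else 0).
Dose = Gene - 5  [with Gene=3]  = -2
Enzyme = -2Gene + Dose - 3  [with Gene=3, Dose=-2]  = -11
Toxicity = Response + 2Enzyme - 5  [with Response=1, Enzyme=-11]  = -26

-26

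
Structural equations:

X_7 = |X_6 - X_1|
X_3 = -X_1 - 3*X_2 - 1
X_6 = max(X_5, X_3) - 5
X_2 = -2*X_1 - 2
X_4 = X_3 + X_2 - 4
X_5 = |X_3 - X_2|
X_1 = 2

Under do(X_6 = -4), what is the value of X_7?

6

Intervening sets X_6 = -4 and removes its equation (X_6 = max(X_5, X_3) - 5).
X_7 = |X_6 - X_1|  [with X_6=-4, X_1=2]  = 6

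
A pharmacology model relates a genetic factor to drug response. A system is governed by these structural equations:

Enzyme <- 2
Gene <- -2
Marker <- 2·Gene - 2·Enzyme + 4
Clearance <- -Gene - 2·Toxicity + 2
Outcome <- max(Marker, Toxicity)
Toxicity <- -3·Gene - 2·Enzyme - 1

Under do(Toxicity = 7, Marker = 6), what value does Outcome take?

7

The joint intervention fixes Toxicity = 7, Marker = 6, removing each variable's own equation.
Outcome = max(Marker, Toxicity)  [with Marker=6, Toxicity=7]  = 7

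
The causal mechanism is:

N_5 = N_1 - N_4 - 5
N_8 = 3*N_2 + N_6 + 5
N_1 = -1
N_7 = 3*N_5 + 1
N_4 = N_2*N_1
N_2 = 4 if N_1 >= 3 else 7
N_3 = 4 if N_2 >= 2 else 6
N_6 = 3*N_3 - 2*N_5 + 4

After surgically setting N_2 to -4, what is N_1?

Under do(N_2=-4), the mechanism N_2 = 4 if N_1 >= 3 else 7 is discarded; N_2 is fixed at -4.
N_1 is not downstream of the intervention, so its value is determined by the original equations.

-1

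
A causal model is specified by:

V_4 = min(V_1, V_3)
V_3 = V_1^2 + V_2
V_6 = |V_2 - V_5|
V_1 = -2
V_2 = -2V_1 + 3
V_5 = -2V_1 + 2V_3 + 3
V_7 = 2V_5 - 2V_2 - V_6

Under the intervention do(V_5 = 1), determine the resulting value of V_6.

The intervention breaks the incoming arrows to V_5: V_5 = -2V_1 + 2V_3 + 3 no longer applies, and V_5 = 1.
V_2 = -2V_1 + 3  [with V_1=-2]  = 7
V_6 = |V_2 - V_5|  [with V_2=7, V_5=1]  = 6

6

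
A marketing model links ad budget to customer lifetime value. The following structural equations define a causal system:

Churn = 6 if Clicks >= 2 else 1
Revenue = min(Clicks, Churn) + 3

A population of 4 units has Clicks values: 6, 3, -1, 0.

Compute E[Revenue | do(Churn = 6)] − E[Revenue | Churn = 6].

-2.5

do(Churn=6) breaks Churn's dependence on Clicks. With Churn=6 fixed, Revenue across the units is 9, 6, 2, 3, mean 5.
Conditioning on Churn=6 selects the 2 unit(s) with Clicks ∈ {6, 3}. Their Revenue values: 9, 6. Mean = 7.5.
Difference = 5 − 7.5 = -2.5.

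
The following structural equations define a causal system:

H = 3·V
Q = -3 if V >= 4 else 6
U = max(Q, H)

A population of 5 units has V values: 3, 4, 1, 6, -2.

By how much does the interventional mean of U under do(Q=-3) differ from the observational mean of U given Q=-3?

-7.2

The intervention sets Q=-3 in all 5 units regardless of V. Recomputing U per unit gives 9, 12, 3, 18, -3; average 7.8.
E[U|Q=-3] averages over only the 2 units with Q=-3 (V = 4, 6): U = 12, 18, mean 15.
Difference = 7.8 − 15 = -7.2.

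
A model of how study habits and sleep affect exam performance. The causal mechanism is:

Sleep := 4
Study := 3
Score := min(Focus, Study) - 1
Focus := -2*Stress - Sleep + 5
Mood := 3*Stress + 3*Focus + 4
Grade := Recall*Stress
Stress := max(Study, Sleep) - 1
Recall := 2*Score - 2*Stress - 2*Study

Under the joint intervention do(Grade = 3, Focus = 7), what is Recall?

Under do(Grade = 3, Focus = 7), each intervened variable's structural equation is replaced by its fixed value.
Stress = max(Study, Sleep) - 1  [with Study=3, Sleep=4]  = 3
Score = min(Focus, Study) - 1  [with Focus=7, Study=3]  = 2
Recall = 2*Score - 2*Stress - 2*Study  [with Score=2, Stress=3, Study=3]  = -8

-8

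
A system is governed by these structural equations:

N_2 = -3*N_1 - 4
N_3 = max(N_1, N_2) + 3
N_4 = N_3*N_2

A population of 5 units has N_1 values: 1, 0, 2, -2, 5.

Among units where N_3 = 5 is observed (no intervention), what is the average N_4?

Observing N_3=5 restricts to units where N_3's equation naturally yields 5: N_1 ∈ {2, -2}. In that subpopulation N_4 = -50, 10, mean -20.

-20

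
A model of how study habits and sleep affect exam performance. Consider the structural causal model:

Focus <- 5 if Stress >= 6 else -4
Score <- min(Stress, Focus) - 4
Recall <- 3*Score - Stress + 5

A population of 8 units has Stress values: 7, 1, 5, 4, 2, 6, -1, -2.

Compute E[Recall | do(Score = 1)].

Under do(Score=1), Score's equation is replaced by Score=1 for every unit. Per-unit Recall: 1, 7, 3, 4, 6, 2, 9, 10. Mean = 5.25.

5.25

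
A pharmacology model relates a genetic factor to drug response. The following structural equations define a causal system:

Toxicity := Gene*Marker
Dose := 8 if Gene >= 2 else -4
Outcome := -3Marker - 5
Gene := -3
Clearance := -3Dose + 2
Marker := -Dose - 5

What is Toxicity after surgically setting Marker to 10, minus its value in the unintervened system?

The intervention breaks the incoming arrows to Marker: Marker := -Dose - 5 no longer applies, and Marker = 10.
Toxicity = Gene*Marker  [with Gene=-3, Marker=10]  = -30
Without intervention: Dose = 8 if Gene >= 2 else -4  [with Gene=-3]  = -4; Marker = -Dose - 5  [with Dose=-4]  = -1; Toxicity = Gene*Marker  [with Gene=-3, Marker=-1]  = 3.
Change = -30 − 3 = -33.

-33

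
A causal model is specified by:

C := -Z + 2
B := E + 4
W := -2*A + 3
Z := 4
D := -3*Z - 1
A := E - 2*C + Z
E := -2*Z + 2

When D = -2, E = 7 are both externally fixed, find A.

15

The joint intervention fixes D = -2, E = 7, removing each variable's own equation.
C = -Z + 2  [with Z=4]  = -2
A = E - 2*C + Z  [with E=7, C=-2, Z=4]  = 15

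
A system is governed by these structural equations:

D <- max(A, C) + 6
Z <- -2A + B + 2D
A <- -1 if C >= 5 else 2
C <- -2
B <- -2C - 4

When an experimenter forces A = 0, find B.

0

Under do(A=0), the mechanism A <- -1 if C >= 5 else 2 is discarded; A is fixed at 0.
Since B is not a descendant of the intervened variable, it is unaffected.
B = -2C - 4  [with C=-2]  = 0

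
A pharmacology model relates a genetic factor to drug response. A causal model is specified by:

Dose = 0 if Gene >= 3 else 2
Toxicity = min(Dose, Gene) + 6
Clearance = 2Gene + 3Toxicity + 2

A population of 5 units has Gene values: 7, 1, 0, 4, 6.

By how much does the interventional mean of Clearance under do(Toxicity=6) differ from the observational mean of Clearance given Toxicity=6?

Every unit gets Toxicity=6 under the intervention. Clearance values become 34, 22, 20, 28, 32; E[Clearance|do(Toxicity=6)] = 27.2.
Observing Toxicity=6 restricts to units where Toxicity's equation naturally yields 6: Gene ∈ {7, 0, 4, 6}. In that subpopulation Clearance = 34, 20, 28, 32, mean 28.5.
Difference = 27.2 − 28.5 = -1.3.

-1.3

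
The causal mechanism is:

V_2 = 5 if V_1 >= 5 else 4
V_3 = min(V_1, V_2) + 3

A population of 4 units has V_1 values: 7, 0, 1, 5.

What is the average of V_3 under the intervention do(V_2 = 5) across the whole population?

do(V_2=5) breaks V_2's dependence on V_1. With V_2=5 fixed, V_3 across the units is 8, 3, 4, 8, mean 5.75.

5.75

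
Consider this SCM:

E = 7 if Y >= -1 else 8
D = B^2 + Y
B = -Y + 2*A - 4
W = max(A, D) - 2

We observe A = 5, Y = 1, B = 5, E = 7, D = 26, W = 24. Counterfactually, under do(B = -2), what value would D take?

5

do(B=-2) replaces the equation B = -Y + 2*A - 4 with the constant B = -2.
D = B^2 + Y  [with B=-2, Y=1]  = 5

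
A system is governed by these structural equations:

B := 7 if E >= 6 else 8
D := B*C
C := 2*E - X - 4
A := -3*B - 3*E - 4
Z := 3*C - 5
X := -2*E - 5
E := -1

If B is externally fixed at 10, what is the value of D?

-30

do(B=10) replaces the equation B := 7 if E >= 6 else 8 with the constant B = 10.
X = -2*E - 5  [with E=-1]  = -3
C = 2*E - X - 4  [with E=-1, X=-3]  = -3
D = B*C  [with B=10, C=-3]  = -30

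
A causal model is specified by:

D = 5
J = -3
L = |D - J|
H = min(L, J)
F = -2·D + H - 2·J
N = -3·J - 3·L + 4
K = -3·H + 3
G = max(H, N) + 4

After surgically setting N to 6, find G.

10

Intervening sets N = 6 and removes its equation (N = -3·J - 3·L + 4).
L = |D - J|  [with D=5, J=-3]  = 8
H = min(L, J)  [with L=8, J=-3]  = -3
G = max(H, N) + 4  [with H=-3, N=6]  = 10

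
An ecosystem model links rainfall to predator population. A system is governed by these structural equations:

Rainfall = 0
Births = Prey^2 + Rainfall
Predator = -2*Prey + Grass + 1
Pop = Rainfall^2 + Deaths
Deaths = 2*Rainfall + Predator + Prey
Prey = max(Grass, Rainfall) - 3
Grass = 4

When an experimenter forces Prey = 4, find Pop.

1

The intervention breaks the incoming arrows to Prey: Prey = max(Grass, Rainfall) - 3 no longer applies, and Prey = 4.
Predator = -2*Prey + Grass + 1  [with Prey=4, Grass=4]  = -3
Deaths = 2*Rainfall + Predator + Prey  [with Rainfall=0, Predator=-3, Prey=4]  = 1
Pop = Rainfall^2 + Deaths  [with Rainfall=0, Deaths=1]  = 1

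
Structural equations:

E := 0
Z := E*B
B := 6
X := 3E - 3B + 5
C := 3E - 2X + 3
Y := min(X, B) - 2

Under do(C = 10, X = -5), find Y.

The joint intervention fixes C = 10, X = -5, removing each variable's own equation.
Y = min(X, B) - 2  [with X=-5, B=6]  = -7

-7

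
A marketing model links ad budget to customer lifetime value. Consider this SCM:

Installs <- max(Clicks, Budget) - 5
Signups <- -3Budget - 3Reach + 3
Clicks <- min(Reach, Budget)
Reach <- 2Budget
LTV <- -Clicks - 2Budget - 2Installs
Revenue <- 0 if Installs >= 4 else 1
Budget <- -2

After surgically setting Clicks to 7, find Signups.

do(Clicks=7) replaces the equation Clicks <- min(Reach, Budget) with the constant Clicks = 7.
Signups is not downstream of the intervention, so its value is determined by the original equations.
Reach = 2Budget  [with Budget=-2]  = -4
Signups = -3Budget - 3Reach + 3  [with Budget=-2, Reach=-4]  = 21

21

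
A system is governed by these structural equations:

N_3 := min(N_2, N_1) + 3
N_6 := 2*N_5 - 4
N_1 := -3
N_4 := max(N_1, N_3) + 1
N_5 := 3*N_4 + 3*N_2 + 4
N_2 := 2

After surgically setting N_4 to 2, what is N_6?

Under do(N_4=2), the mechanism N_4 := max(N_1, N_3) + 1 is discarded; N_4 is fixed at 2.
N_5 = 3*N_4 + 3*N_2 + 4  [with N_4=2, N_2=2]  = 16
N_6 = 2*N_5 - 4  [with N_5=16]  = 28

28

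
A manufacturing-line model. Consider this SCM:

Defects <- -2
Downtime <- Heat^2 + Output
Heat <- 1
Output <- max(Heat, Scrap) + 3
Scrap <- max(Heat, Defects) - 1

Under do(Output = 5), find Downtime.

6

Intervening sets Output = 5 and removes its equation (Output <- max(Heat, Scrap) + 3).
Downtime = Heat^2 + Output  [with Heat=1, Output=5]  = 6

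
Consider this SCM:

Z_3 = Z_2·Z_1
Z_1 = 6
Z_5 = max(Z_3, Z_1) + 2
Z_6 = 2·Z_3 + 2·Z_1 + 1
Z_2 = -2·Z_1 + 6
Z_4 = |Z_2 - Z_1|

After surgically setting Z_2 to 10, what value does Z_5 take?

62

do(Z_2=10) replaces the equation Z_2 = -2·Z_1 + 6 with the constant Z_2 = 10.
Z_3 = Z_2·Z_1  [with Z_2=10, Z_1=6]  = 60
Z_5 = max(Z_3, Z_1) + 2  [with Z_3=60, Z_1=6]  = 62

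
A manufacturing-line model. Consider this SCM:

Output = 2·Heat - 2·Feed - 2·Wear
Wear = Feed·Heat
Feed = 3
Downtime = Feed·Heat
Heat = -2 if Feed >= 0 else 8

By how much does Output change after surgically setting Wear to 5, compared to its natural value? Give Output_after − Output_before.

The intervention breaks the incoming arrows to Wear: Wear = Feed·Heat no longer applies, and Wear = 5.
Heat = -2 if Feed >= 0 else 8  [with Feed=3]  = -2
Output = 2·Heat - 2·Feed - 2·Wear  [with Heat=-2, Feed=3, Wear=5]  = -20
Without intervention: Heat = -2 if Feed >= 0 else 8  [with Feed=3]  = -2; Wear = Feed·Heat  [with Feed=3, Heat=-2]  = -6; Output = 2·Heat - 2·Feed - 2·Wear  [with Heat=-2, Feed=3, Wear=-6]  = 2.
Change = -20 − 2 = -22.

-22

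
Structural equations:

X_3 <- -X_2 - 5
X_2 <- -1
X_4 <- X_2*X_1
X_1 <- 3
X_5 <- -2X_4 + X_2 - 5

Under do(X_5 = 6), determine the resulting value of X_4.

-3

The intervention breaks the incoming arrows to X_5: X_5 <- -2X_4 + X_2 - 5 no longer applies, and X_5 = 6.
Since X_4 is not a descendant of the intervened variable, it is unaffected.
X_4 = X_2*X_1  [with X_2=-1, X_1=3]  = -3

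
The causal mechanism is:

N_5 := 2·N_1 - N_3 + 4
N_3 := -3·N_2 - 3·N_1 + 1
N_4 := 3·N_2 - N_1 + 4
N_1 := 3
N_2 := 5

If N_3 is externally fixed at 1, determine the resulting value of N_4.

16

The intervention breaks the incoming arrows to N_3: N_3 := -3·N_2 - 3·N_1 + 1 no longer applies, and N_3 = 1.
N_4 is not downstream of the intervention, so its value is determined by the original equations.
N_4 = 3·N_2 - N_1 + 4  [with N_2=5, N_1=3]  = 16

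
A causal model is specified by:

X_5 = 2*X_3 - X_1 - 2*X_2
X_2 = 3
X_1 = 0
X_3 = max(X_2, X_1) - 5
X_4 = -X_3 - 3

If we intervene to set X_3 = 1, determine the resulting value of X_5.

-4

do(X_3=1) replaces the equation X_3 = max(X_2, X_1) - 5 with the constant X_3 = 1.
X_5 = 2*X_3 - X_1 - 2*X_2  [with X_3=1, X_1=0, X_2=3]  = -4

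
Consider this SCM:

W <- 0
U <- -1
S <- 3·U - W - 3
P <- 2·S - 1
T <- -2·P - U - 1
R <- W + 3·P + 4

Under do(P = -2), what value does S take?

-6

Under do(P=-2), the mechanism P <- 2·S - 1 is discarded; P is fixed at -2.
Since S is not a descendant of the intervened variable, it is unaffected.
S = 3·U - W - 3  [with U=-1, W=0]  = -6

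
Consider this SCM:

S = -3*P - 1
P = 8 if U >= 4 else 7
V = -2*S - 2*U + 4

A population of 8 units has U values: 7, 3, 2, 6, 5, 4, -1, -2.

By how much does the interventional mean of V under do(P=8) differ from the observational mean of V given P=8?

Every unit gets P=8 under the intervention. V values become 40, 48, 50, 42, 44, 46, 56, 58; E[V|do(P=8)] = 48.
E[V|P=8] averages over only the 4 units with P=8 (U = 7, 6, 5, 4): V = 40, 42, 44, 46, mean 43.
Difference = 48 − 43 = 5.

5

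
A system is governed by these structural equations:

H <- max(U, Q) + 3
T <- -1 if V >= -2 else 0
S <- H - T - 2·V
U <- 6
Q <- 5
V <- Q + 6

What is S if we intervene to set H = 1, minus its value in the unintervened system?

-8

The intervention breaks the incoming arrows to H: H <- max(U, Q) + 3 no longer applies, and H = 1.
V = Q + 6  [with Q=5]  = 11
T = -1 if V >= -2 else 0  [with V=11]  = -1
S = H - T - 2·V  [with H=1, T=-1, V=11]  = -20
Without intervention: H = max(U, Q) + 3  [with U=6, Q=5]  = 9; V = Q + 6  [with Q=5]  = 11; T = -1 if V >= -2 else 0  [with V=11]  = -1; S = H - T - 2·V  [with H=9, T=-1, V=11]  = -12.
Change = -20 − (-12) = -8.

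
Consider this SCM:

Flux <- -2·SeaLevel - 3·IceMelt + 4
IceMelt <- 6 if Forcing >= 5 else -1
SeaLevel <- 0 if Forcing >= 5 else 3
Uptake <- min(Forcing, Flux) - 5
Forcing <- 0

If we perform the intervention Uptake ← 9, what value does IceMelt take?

Under do(Uptake=9), the mechanism Uptake <- min(Forcing, Flux) - 5 is discarded; Uptake is fixed at 9.
No directed path runs from Uptake to IceMelt, so IceMelt keeps its natural value.
IceMelt = 6 if Forcing >= 5 else -1  [with Forcing=0]  = -1

-1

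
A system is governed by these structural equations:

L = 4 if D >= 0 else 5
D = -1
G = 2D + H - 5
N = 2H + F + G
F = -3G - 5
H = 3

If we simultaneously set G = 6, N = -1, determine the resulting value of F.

-23

The joint intervention fixes G = 6, N = -1, removing each variable's own equation.
F = -3G - 5  [with G=6]  = -23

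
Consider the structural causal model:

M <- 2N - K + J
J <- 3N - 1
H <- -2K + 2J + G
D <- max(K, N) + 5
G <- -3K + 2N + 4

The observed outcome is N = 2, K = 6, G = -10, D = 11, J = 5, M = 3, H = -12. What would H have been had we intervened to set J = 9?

Under do(J=9), the mechanism J <- 3N - 1 is discarded; J is fixed at 9.
G = -3K + 2N + 4  [with K=6, N=2]  = -10
H = -2K + 2J + G  [with K=6, J=9, G=-10]  = -4

-4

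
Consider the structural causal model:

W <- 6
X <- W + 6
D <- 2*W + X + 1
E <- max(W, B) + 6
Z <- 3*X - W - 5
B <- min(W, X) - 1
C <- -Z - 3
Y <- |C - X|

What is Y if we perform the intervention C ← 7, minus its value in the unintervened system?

-35

Intervening sets C = 7 and removes its equation (C <- -Z - 3).
X = W + 6  [with W=6]  = 12
Y = |C - X|  [with C=7, X=12]  = 5
Without intervention: X = W + 6  [with W=6]  = 12; Z = 3*X - W - 5  [with X=12, W=6]  = 25; C = -Z - 3  [with Z=25]  = -28; Y = |C - X|  [with C=-28, X=12]  = 40.
Change = 5 − 40 = -35.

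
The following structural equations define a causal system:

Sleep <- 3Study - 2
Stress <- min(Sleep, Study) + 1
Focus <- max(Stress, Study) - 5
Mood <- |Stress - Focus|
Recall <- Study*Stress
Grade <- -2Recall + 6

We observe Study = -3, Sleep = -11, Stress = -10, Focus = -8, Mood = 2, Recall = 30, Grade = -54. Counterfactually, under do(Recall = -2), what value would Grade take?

Intervening sets Recall = -2 and removes its equation (Recall <- Study*Stress).
Grade = -2Recall + 6  [with Recall=-2]  = 10

10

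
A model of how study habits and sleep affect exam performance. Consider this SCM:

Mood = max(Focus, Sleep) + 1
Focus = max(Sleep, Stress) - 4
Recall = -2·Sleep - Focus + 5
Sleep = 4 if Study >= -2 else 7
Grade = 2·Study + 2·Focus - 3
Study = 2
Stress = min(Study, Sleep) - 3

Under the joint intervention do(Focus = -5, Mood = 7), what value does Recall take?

2

The joint intervention fixes Focus = -5, Mood = 7, removing each variable's own equation.
Sleep = 4 if Study >= -2 else 7  [with Study=2]  = 4
Recall = -2·Sleep - Focus + 5  [with Sleep=4, Focus=-5]  = 2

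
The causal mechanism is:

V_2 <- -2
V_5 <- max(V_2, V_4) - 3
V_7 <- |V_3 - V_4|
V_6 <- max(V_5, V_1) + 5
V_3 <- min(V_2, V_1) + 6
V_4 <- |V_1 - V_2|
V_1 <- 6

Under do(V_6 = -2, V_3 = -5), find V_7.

Under do(V_6 = -2, V_3 = -5), each intervened variable's structural equation is replaced by its fixed value.
V_4 = |V_1 - V_2|  [with V_1=6, V_2=-2]  = 8
V_7 = |V_3 - V_4|  [with V_3=-5, V_4=8]  = 13

13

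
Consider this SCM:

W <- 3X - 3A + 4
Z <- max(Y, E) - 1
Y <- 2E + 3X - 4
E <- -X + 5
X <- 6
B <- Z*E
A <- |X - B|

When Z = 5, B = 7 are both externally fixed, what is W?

Under do(Z = 5, B = 7), each intervened variable's structural equation is replaced by its fixed value.
A = |X - B|  [with X=6, B=7]  = 1
W = 3X - 3A + 4  [with X=6, A=1]  = 19

19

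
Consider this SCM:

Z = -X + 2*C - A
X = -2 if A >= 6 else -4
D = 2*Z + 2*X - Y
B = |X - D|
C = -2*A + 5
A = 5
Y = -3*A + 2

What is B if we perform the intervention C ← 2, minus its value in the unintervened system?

2

The intervention breaks the incoming arrows to C: C = -2*A + 5 no longer applies, and C = 2.
X = -2 if A >= 6 else -4  [with A=5]  = -4
Y = -3*A + 2  [with A=5]  = -13
Z = -X + 2*C - A  [with X=-4, C=2, A=5]  = 3
D = 2*Z + 2*X - Y  [with Z=3, X=-4, Y=-13]  = 11
B = |X - D|  [with X=-4, D=11]  = 15
Without intervention: X = -2 if A >= 6 else -4  [with A=5]  = -4; C = -2*A + 5  [with A=5]  = -5; Y = -3*A + 2  [with A=5]  = -13; Z = -X + 2*C - A  [with X=-4, C=-5, A=5]  = -11; D = 2*Z + 2*X - Y  [with Z=-11, X=-4, Y=-13]  = -17; B = |X - D|  [with X=-4, D=-17]  = 13.
Change = 15 − 13 = 2.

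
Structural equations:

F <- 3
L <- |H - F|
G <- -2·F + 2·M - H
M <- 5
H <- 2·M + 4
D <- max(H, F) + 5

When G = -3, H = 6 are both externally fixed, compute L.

3

The joint intervention fixes G = -3, H = 6, removing each variable's own equation.
L = |H - F|  [with H=6, F=3]  = 3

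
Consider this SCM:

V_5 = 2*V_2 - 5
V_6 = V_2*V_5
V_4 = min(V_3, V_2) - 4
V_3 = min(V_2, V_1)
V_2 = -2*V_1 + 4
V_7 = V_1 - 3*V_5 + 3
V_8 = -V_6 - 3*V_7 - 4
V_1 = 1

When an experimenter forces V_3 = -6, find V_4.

-10

The intervention breaks the incoming arrows to V_3: V_3 = min(V_2, V_1) no longer applies, and V_3 = -6.
V_2 = -2*V_1 + 4  [with V_1=1]  = 2
V_4 = min(V_3, V_2) - 4  [with V_3=-6, V_2=2]  = -10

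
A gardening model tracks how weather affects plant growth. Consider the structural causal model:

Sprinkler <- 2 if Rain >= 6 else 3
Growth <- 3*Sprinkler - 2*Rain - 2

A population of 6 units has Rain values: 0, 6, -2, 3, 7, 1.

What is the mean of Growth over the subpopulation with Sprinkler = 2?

-9

Observing Sprinkler=2 restricts to units where Sprinkler's equation naturally yields 2: Rain ∈ {6, 7}. In that subpopulation Growth = -8, -10, mean -9.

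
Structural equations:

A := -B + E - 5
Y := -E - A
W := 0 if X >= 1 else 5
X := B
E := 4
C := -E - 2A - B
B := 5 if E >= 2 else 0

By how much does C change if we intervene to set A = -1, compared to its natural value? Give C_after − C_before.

-10

The intervention breaks the incoming arrows to A: A := -B + E - 5 no longer applies, and A = -1.
B = 5 if E >= 2 else 0  [with E=4]  = 5
C = -E - 2A - B  [with E=4, A=-1, B=5]  = -7
Without intervention: B = 5 if E >= 2 else 0  [with E=4]  = 5; A = -B + E - 5  [with B=5, E=4]  = -6; C = -E - 2A - B  [with E=4, A=-6, B=5]  = 3.
Change = -7 − 3 = -10.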